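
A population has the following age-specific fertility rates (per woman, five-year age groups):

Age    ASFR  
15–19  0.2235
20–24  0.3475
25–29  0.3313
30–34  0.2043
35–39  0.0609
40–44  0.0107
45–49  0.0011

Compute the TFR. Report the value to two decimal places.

5.90

Sum of ASFRs = 0.2235 + 0.3475 + 0.3313 + 0.2043 + 0.0609 + 0.0107 + 0.0011 = 1.1793
TFR = 5 × 1.1793 = 5.8965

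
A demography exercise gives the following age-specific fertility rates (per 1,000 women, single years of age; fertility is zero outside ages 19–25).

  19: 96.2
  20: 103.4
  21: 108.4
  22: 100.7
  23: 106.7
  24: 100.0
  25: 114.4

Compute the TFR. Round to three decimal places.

Sum of ASFRs = 96.2 + 103.4 + 108.4 + 100.7 + 106.7 + 100.0 + 114.4 = 729.8
TFR = 729.8 / 1000 = 0.7298

0.730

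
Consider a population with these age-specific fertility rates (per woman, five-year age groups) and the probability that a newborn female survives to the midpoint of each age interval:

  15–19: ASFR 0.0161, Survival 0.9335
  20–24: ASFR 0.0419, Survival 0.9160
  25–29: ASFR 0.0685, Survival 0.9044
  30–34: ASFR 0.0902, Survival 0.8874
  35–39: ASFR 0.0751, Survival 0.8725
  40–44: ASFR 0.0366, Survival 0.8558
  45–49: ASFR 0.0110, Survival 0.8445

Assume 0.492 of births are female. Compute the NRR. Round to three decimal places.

0.742

Proportion female at birth = 0.492.
Each age group contributes 5 × ASFR × survival:
  15–19: 5 × 0.0161 × 0.9335 = 0.07515
  20–24: 5 × 0.0419 × 0.9160 = 0.19190
  25–29: 5 × 0.0685 × 0.9044 = 0.30976
  30–34: 5 × 0.0902 × 0.8874 = 0.40022
  35–39: 5 × 0.0751 × 0.8725 = 0.32762
  40–44: 5 × 0.0366 × 0.8558 = 0.15661
  45–49: 5 × 0.0110 × 0.8445 = 0.04645
Sum = 1.50771
NRR = 0.492 × 1.50771 = 0.74179
NRR < 1, so the cohort does not fully replace itself.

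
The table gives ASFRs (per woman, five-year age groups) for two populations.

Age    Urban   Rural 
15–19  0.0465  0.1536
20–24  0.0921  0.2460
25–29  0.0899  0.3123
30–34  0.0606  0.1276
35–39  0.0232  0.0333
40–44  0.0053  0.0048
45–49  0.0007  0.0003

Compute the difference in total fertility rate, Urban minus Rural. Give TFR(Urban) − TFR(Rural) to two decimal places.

-2.80

Urban:
  Sum of ASFRs = 0.0465 + 0.0921 + 0.0899 + 0.0606 + 0.0232 + 0.0053 + 0.0007 = 0.3183
  TFR = 5 × 0.3183 = 1.5915
Rural:
  Sum of ASFRs = 0.1536 + 0.2460 + 0.3123 + 0.1276 + 0.0333 + 0.0048 + 0.0003 = 0.8779
  TFR = 5 × 0.8779 = 4.3895
Difference = 1.5915 − 4.3895 = -2.798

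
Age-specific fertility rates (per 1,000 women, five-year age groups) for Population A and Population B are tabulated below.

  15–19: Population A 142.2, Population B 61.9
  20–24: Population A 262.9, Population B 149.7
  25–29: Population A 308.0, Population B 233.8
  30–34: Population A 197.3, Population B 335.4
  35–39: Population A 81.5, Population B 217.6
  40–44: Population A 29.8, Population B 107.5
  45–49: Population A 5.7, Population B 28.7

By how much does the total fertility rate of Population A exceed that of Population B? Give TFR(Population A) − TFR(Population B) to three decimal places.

-0.536

Population A:
  Sum of ASFRs = 142.2 + 262.9 + 308.0 + 197.3 + 81.5 + 29.8 + 5.7 = 1027.4
  TFR = 5 × 1027.4 / 1000 = 5.137
Population B:
  Sum of ASFRs = 61.9 + 149.7 + 233.8 + 335.4 + 217.6 + 107.5 + 28.7 = 1134.6
  TFR = 5 × 1134.6 / 1000 = 5.673
Difference = 5.137 − 5.673 = -0.536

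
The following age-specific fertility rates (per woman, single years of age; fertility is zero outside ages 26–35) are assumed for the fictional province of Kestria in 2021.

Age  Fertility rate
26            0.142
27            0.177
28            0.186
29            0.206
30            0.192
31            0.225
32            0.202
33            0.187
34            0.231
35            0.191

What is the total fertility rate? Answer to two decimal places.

Sum of ASFRs = 0.142 + 0.177 + 0.186 + 0.206 + 0.192 + 0.225 + 0.202 + 0.187 + 0.231 + 0.191 = 1.939
TFR = 1.939

1.94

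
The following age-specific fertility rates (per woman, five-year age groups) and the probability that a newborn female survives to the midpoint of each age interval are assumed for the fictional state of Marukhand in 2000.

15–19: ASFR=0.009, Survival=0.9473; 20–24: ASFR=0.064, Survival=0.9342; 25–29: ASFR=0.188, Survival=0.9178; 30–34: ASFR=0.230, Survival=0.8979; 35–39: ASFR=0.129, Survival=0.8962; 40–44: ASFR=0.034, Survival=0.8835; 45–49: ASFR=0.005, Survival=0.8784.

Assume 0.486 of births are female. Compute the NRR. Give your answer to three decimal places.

Proportion female at birth = 0.486.
Each age group contributes 5 × ASFR × survival:
  15–19: 5 × 0.009 × 0.9473 = 0.04263
  20–24: 5 × 0.064 × 0.9342 = 0.29894
  25–29: 5 × 0.188 × 0.9178 = 0.86273
  30–34: 5 × 0.230 × 0.8979 = 1.03259
  35–39: 5 × 0.129 × 0.8962 = 0.57805
  40–44: 5 × 0.034 × 0.8835 = 0.15020
  45–49: 5 × 0.005 × 0.8784 = 0.02196
Sum = 2.98710
NRR = 0.486 × 2.98710 = 1.45173

1.452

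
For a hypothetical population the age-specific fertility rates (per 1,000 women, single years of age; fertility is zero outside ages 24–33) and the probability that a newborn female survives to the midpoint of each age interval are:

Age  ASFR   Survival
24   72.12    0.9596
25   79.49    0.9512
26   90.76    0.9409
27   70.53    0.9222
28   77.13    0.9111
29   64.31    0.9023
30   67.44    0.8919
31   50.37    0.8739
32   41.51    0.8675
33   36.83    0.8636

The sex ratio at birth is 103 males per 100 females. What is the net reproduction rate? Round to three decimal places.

0.293

Proportion female at birth = 100 / (100 + 103) = 0.49261.
Each age group contributes 1 × ASFR × survival:
  24: 1 × 72.12/1000 × 0.9596 = 0.06921
  25: 1 × 79.49/1000 × 0.9512 = 0.07561
  26: 1 × 90.76/1000 × 0.9409 = 0.08540
  27: 1 × 70.53/1000 × 0.9222 = 0.06504
  28: 1 × 77.13/1000 × 0.9111 = 0.07027
  29: 1 × 64.31/1000 × 0.9023 = 0.05803
  30: 1 × 67.44/1000 × 0.8919 = 0.06015
  31: 1 × 50.37/1000 × 0.8739 = 0.04402
  32: 1 × 41.51/1000 × 0.8675 = 0.03601
  33: 1 × 36.83/1000 × 0.8636 = 0.03181
Sum = 0.59555
NRR = 0.49261 × 0.59555 = 0.29337
With NRR below 1 the population is below replacement fertility.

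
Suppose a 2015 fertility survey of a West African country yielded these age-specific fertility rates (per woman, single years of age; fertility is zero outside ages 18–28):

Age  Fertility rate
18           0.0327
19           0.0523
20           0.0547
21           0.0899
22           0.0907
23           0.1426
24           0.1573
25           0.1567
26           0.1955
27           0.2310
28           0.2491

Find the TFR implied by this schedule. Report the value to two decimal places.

Sum of ASFRs = 0.0327 + 0.0523 + 0.0547 + 0.0899 + 0.0907 + 0.1426 + 0.1573 + 0.1567 + 0.1955 + 0.2310 + 0.2491 = 1.4525
TFR = 1.4525

1.45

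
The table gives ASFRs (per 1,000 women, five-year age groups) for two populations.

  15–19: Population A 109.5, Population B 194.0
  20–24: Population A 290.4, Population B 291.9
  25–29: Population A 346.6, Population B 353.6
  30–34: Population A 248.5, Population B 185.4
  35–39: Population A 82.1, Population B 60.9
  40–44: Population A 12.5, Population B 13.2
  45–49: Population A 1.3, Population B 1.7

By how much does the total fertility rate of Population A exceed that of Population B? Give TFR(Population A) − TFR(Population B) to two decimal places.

Population A:
  Sum of ASFRs = 109.5 + 290.4 + 346.6 + 248.5 + 82.1 + 12.5 + 1.3 = 1090.9
  TFR = 5 × 1090.9 / 1000 = 5.4545
Population B:
  Sum of ASFRs = 194.0 + 291.9 + 353.6 + 185.4 + 60.9 + 13.2 + 1.7 = 1100.7
  TFR = 5 × 1100.7 / 1000 = 5.5035
Difference = 5.4545 − 5.5035 = -0.049

-0.05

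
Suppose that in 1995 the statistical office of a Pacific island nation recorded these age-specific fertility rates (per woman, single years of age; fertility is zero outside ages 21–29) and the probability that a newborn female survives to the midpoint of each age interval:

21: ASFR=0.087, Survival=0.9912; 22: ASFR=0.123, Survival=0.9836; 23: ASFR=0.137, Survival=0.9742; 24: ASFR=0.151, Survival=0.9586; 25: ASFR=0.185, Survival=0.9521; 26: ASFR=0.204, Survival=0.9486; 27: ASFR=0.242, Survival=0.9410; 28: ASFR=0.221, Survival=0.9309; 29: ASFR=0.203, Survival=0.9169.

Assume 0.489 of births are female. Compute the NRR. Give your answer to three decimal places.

0.721

Proportion female at birth = 0.489.
Each age group contributes 1 × ASFR × survival:
  21: 1 × 0.087 × 0.9912 = 0.08623
  22: 1 × 0.123 × 0.9836 = 0.12098
  23: 1 × 0.137 × 0.9742 = 0.13347
  24: 1 × 0.151 × 0.9586 = 0.14475
  25: 1 × 0.185 × 0.9521 = 0.17614
  26: 1 × 0.204 × 0.9486 = 0.19351
  27: 1 × 0.242 × 0.9410 = 0.22772
  28: 1 × 0.221 × 0.9309 = 0.20573
  29: 1 × 0.203 × 0.9169 = 0.18613
Sum = 1.47466
NRR = 0.489 × 1.47466 = 0.72111
With NRR below 1 the population is below replacement fertility.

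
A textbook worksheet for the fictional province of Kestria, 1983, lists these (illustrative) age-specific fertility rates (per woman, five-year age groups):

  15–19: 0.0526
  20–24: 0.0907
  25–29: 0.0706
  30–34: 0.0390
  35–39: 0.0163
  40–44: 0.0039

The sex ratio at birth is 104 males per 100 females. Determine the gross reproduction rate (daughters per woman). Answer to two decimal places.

0.67

Proportion female at birth = 100 / (100 + 104) = 0.49020.
Sum of ASFRs = 0.0526 + 0.0907 + 0.0706 + 0.0390 + 0.0163 + 0.0039 = 0.2731
TFR = 5 × 0.2731 = 1.3655
GRR = 0.49020 × 1.3655 = 0.66937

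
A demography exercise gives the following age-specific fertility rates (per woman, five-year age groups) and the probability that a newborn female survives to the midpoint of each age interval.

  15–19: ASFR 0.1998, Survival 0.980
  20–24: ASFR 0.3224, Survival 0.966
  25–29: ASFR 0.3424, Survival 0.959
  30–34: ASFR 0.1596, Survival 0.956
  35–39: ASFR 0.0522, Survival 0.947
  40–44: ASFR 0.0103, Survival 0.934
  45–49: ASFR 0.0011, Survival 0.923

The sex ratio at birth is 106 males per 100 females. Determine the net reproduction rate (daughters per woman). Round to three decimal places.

2.544

Proportion female at birth = 100 / (100 + 106) = 0.48544.
Weighting each age-specific rate by interval width and survival:
  15–19: 5 × 0.1998 × 0.980 = 0.97902
  20–24: 5 × 0.3224 × 0.966 = 1.55719
  25–29: 5 × 0.3424 × 0.959 = 1.64181
  30–34: 5 × 0.1596 × 0.956 = 0.76289
  35–39: 5 × 0.0522 × 0.947 = 0.24717
  40–44: 5 × 0.0103 × 0.934 = 0.04810
  45–49: 5 × 0.0011 × 0.923 = 0.00508
Sum = 5.24126
NRR = 0.48544 × 5.24126 = 2.54432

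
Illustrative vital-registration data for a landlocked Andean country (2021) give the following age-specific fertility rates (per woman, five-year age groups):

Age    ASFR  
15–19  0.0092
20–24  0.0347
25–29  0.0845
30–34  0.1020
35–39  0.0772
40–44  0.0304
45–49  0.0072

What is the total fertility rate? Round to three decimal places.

1.726

Sum of ASFRs = 0.0092 + 0.0347 + 0.0845 + 0.1020 + 0.0772 + 0.0304 + 0.0072 = 0.3452
TFR = 5 × 0.3452 = 1.726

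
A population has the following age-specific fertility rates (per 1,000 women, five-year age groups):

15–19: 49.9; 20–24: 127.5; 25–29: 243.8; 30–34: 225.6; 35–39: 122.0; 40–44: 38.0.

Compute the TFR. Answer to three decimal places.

Sum of ASFRs = 49.9 + 127.5 + 243.8 + 225.6 + 122.0 + 38.0 = 806.8
TFR = 5 × 806.8 / 1000 = 4.034

4.034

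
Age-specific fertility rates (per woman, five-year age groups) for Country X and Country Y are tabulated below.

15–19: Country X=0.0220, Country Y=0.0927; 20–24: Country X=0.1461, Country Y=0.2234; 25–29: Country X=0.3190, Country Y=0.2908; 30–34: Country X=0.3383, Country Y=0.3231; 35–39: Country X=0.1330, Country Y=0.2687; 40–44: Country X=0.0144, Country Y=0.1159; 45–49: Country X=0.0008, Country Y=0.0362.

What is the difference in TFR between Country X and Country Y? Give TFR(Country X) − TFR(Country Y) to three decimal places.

Country X:
  Sum of ASFRs = 0.0220 + 0.1461 + 0.3190 + 0.3383 + 0.1330 + 0.0144 + 0.0008 = 0.9736
  TFR = 5 × 0.9736 = 4.868
Country Y:
  Sum of ASFRs = 0.0927 + 0.2234 + 0.2908 + 0.3231 + 0.2687 + 0.1159 + 0.0362 = 1.3508
  TFR = 5 × 1.3508 = 6.754
Difference = 4.868 − 6.754 = -1.886

-1.886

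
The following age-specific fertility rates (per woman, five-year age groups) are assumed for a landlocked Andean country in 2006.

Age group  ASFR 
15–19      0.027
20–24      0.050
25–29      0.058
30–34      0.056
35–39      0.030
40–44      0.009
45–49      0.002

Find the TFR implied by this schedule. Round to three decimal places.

1.160

Sum of ASFRs = 0.027 + 0.050 + 0.058 + 0.056 + 0.030 + 0.009 + 0.002 = 0.232
TFR = 5 × 0.232 = 1.16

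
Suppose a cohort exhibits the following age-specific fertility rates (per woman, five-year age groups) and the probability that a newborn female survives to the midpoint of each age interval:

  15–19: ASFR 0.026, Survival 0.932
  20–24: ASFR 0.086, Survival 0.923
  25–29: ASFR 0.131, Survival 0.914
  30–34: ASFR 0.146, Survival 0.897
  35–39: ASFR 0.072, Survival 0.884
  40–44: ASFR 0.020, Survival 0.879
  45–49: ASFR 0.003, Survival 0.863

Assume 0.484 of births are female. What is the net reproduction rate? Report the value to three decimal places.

Proportion female at birth = 0.484.
Per-age-group product (5 × ASFR × survival probability):
  15–19: 5 × 0.026 × 0.932 = 0.12116
  20–24: 5 × 0.086 × 0.923 = 0.39689
  25–29: 5 × 0.131 × 0.914 = 0.59867
  30–34: 5 × 0.146 × 0.897 = 0.65481
  35–39: 5 × 0.072 × 0.884 = 0.31824
  40–44: 5 × 0.020 × 0.879 = 0.08790
  45–49: 5 × 0.003 × 0.863 = 0.01295
Sum = 2.19062
NRR = 0.484 × 2.19062 = 1.06026

1.060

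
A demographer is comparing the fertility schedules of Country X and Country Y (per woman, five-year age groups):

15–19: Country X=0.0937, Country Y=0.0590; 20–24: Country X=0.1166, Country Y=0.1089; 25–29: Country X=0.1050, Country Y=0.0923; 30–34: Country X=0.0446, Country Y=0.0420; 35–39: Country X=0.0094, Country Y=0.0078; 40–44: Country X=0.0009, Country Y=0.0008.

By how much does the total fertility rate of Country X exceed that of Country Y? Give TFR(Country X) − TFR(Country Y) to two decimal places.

0.30

Country X:
  Sum of ASFRs = 0.0937 + 0.1166 + 0.1050 + 0.0446 + 0.0094 + 0.0009 = 0.3702
  TFR = 5 × 0.3702 = 1.851
Country Y:
  Sum of ASFRs = 0.0590 + 0.1089 + 0.0923 + 0.0420 + 0.0078 + 0.0008 = 0.3108
  TFR = 5 × 0.3108 = 1.554
Difference = 1.851 − 1.554 = 0.297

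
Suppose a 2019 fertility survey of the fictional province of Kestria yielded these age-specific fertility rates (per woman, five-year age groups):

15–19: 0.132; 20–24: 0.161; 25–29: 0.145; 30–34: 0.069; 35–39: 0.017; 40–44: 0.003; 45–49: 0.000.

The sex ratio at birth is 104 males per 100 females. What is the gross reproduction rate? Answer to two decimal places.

Proportion female at birth = 100 / (100 + 104) = 0.49020.
Sum of ASFRs = 0.132 + 0.161 + 0.145 + 0.069 + 0.017 + 0.003 + 0.000 = 0.527
TFR = 5 × 0.527 = 2.635
GRR = 0.49020 × 2.635 = 1.29168

1.29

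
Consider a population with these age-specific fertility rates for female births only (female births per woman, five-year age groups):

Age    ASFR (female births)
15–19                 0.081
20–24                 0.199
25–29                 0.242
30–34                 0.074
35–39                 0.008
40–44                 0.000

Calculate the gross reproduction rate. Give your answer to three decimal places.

Sum of female ASFRs = 0.081 + 0.199 + 0.242 + 0.074 + 0.008 + 0.000 = 0.604
GRR = 5 × 0.604 = 3.02

3.020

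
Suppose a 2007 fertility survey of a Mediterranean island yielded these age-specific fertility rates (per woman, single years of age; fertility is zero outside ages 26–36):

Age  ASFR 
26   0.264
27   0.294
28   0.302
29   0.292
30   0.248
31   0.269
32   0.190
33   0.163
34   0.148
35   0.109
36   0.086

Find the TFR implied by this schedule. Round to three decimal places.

Sum of ASFRs = 0.264 + 0.294 + 0.302 + 0.292 + 0.248 + 0.269 + 0.190 + 0.163 + 0.148 + 0.109 + 0.086 = 2.365
TFR = 2.365

2.365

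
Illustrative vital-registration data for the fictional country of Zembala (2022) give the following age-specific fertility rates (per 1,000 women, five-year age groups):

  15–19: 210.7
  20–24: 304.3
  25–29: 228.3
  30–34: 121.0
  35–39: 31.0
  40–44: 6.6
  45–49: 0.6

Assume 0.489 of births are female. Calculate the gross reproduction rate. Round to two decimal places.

2.21

Proportion female at birth = 0.489.
Sum of ASFRs = 210.7 + 304.3 + 228.3 + 121.0 + 31.0 + 6.6 + 0.6 = 902.5
TFR = 5 × 902.5 / 1000 = 4.5125
GRR = 0.489 × 4.5125 = 2.20661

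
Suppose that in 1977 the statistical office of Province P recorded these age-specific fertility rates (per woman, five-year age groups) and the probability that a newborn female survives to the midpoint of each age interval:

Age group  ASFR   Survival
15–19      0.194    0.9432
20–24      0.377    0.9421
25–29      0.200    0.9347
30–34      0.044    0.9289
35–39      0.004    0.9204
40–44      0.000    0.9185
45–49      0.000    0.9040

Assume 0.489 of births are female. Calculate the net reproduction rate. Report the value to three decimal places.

Proportion female at birth = 0.489.
Each age group contributes 5 × ASFR × survival:
  15–19: 5 × 0.194 × 0.9432 = 0.91490
  20–24: 5 × 0.377 × 0.9421 = 1.77586
  25–29: 5 × 0.200 × 0.9347 = 0.93470
  30–34: 5 × 0.044 × 0.9289 = 0.20436
  35–39: 5 × 0.004 × 0.9204 = 0.01841
  40–44: 5 × 0.000 × 0.9185 = 0.00000
  45–49: 5 × 0.000 × 0.9040 = 0.00000
Sum = 3.84823
NRR = 0.489 × 3.84823 = 1.88178

1.882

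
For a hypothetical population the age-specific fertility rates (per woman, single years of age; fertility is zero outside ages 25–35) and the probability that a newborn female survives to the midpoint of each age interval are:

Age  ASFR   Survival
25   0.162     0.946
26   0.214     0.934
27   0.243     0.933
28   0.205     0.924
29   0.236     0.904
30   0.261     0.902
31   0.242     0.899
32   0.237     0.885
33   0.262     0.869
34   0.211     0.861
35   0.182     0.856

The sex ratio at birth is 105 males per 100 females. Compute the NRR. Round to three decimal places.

Proportion female at birth = 100 / (100 + 105) = 0.48780.
Per-age-group product (1 × ASFR × survival probability):
  25: 1 × 0.162 × 0.946 = 0.15325
  26: 1 × 0.214 × 0.934 = 0.19988
  27: 1 × 0.243 × 0.933 = 0.22672
  28: 1 × 0.205 × 0.924 = 0.18942
  29: 1 × 0.236 × 0.904 = 0.21334
  30: 1 × 0.261 × 0.902 = 0.23542
  31: 1 × 0.242 × 0.899 = 0.21756
  32: 1 × 0.237 × 0.885 = 0.20975
  33: 1 × 0.262 × 0.869 = 0.22768
  34: 1 × 0.211 × 0.861 = 0.18167
  35: 1 × 0.182 × 0.856 = 0.15579
Sum = 2.21048
NRR = 0.48780 × 2.21048 = 1.07827

1.078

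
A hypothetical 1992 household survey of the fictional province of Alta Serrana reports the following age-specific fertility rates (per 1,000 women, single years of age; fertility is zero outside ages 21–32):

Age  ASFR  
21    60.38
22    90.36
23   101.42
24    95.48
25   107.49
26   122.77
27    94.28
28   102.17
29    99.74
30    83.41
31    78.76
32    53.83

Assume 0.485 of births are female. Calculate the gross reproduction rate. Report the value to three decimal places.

Proportion female at birth = 0.485.
Sum of ASFRs = 60.38 + 90.36 + 101.42 + 95.48 + 107.49 + 122.77 + 94.28 + 102.17 + 99.74 + 83.41 + 78.76 + 53.83 = 1090.09
TFR = 1090.09 / 1000 = 1.09009
GRR = 0.485 × 1.09009 = 0.52869

0.529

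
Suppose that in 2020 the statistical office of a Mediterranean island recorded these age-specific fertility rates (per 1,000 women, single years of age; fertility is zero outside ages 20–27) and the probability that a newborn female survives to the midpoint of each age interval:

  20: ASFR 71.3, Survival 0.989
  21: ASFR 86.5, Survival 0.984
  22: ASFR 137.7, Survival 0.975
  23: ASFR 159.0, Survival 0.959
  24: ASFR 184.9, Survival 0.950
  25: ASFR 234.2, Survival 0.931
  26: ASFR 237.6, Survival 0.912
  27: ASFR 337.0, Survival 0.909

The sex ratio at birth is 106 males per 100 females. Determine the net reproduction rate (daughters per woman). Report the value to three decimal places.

0.660

Proportion female at birth = 100 / (100 + 106) = 0.48544.
Weighting each age-specific rate by interval width and survival:
  20: 1 × 71.3/1000 × 0.989 = 0.07052
  21: 1 × 86.5/1000 × 0.984 = 0.08512
  22: 1 × 137.7/1000 × 0.975 = 0.13426
  23: 1 × 159.0/1000 × 0.959 = 0.15248
  24: 1 × 184.9/1000 × 0.950 = 0.17566
  25: 1 × 234.2/1000 × 0.931 = 0.21804
  26: 1 × 237.6/1000 × 0.912 = 0.21669
  27: 1 × 337.0/1000 × 0.909 = 0.30633
Sum = 1.35910
NRR = 0.48544 × 1.35910 = 0.65976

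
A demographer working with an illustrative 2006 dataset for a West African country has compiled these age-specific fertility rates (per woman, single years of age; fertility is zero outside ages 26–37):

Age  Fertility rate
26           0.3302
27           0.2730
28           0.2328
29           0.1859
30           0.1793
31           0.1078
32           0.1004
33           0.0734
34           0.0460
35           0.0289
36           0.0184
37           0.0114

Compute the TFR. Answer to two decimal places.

Sum of ASFRs = 0.3302 + 0.2730 + 0.2328 + 0.1859 + 0.1793 + 0.1078 + 0.1004 + 0.0734 + 0.0460 + 0.0289 + 0.0184 + 0.0114 = 1.5875
TFR = 1.5875

1.59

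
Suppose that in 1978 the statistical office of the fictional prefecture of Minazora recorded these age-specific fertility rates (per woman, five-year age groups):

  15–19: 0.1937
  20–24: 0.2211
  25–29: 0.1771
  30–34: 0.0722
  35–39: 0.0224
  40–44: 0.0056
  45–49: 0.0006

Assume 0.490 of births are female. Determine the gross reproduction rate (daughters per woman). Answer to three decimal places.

Proportion female at birth = 0.490.
Sum of ASFRs = 0.1937 + 0.2211 + 0.1771 + 0.0722 + 0.0224 + 0.0056 + 0.0006 = 0.6927
TFR = 5 × 0.6927 = 3.4635
GRR = 0.490 × 3.4635 = 1.69712

1.697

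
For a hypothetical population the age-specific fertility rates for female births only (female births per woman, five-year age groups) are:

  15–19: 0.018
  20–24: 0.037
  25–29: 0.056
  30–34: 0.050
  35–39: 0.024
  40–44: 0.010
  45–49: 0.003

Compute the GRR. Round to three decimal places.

Sum of female ASFRs = 0.018 + 0.037 + 0.056 + 0.050 + 0.024 + 0.010 + 0.003 = 0.198
GRR = 5 × 0.198 = 0.99

0.990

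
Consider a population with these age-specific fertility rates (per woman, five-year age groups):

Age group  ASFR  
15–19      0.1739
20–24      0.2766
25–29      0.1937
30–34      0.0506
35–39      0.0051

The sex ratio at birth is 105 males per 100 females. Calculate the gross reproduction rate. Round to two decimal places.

Proportion female at birth = 100 / (100 + 105) = 0.48780.
Sum of ASFRs = 0.1739 + 0.2766 + 0.1937 + 0.0506 + 0.0051 = 0.6999
TFR = 5 × 0.6999 = 3.4995
GRR = 0.48780 × 3.4995 = 1.70706

1.71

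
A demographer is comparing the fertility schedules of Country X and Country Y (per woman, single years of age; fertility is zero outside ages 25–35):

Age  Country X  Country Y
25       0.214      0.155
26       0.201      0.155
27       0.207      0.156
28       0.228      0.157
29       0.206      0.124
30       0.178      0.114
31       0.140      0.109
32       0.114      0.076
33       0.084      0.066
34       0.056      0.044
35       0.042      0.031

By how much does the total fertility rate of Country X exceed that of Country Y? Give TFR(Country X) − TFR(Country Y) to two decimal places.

Country X:
  Sum of ASFRs = 0.214 + 0.201 + 0.207 + 0.228 + 0.206 + 0.178 + 0.140 + 0.114 + 0.084 + 0.056 + 0.042 = 1.670
  TFR = 1.67
Country Y:
  Sum of ASFRs = 0.155 + 0.155 + 0.156 + 0.157 + 0.124 + 0.114 + 0.109 + 0.076 + 0.066 + 0.044 + 0.031 = 1.187
  TFR = 1.187
Difference = 1.67 − 1.187 = 0.483

0.48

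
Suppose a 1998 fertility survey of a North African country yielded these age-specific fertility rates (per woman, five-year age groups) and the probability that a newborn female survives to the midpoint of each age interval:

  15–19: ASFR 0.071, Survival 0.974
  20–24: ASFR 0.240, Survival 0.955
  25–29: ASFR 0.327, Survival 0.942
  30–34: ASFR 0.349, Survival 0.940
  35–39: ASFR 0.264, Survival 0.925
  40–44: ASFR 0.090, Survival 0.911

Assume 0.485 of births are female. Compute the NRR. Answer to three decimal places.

3.057

Proportion female at birth = 0.485.
Survival-weighted fertility by age (5·fₓ·Sₓ):
  15–19: 5 × 0.071 × 0.974 = 0.34577
  20–24: 5 × 0.240 × 0.955 = 1.14600
  25–29: 5 × 0.327 × 0.942 = 1.54017
  30–34: 5 × 0.349 × 0.940 = 1.64030
  35–39: 5 × 0.264 × 0.925 = 1.22100
  40–44: 5 × 0.090 × 0.911 = 0.40995
Sum = 6.30319
NRR = 0.485 × 6.30319 = 3.05705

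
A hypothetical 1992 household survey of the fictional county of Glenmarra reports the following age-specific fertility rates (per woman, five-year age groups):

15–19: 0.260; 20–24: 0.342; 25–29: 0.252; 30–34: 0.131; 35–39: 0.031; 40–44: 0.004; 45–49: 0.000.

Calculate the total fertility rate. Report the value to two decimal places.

Sum of ASFRs = 0.260 + 0.342 + 0.252 + 0.131 + 0.031 + 0.004 + 0.000 = 1.020
TFR = 5 × 1.020 = 5.1

5.10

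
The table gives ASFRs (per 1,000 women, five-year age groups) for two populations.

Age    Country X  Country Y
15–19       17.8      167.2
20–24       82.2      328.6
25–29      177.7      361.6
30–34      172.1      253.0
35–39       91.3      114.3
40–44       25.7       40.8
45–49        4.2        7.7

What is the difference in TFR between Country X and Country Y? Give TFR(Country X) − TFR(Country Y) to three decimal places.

-3.511

Country X:
  Sum of ASFRs = 17.8 + 82.2 + 177.7 + 172.1 + 91.3 + 25.7 + 4.2 = 571.0
  TFR = 5 × 571.0 / 1000 = 2.855
Country Y:
  Sum of ASFRs = 167.2 + 328.6 + 361.6 + 253.0 + 114.3 + 40.8 + 7.7 = 1273.2
  TFR = 5 × 1273.2 / 1000 = 6.366
Difference = 2.855 − 6.366 = -3.511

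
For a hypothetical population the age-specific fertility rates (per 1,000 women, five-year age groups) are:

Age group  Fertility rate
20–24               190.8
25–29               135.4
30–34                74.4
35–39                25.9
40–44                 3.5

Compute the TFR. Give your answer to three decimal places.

2.150

Sum of ASFRs = 190.8 + 135.4 + 74.4 + 25.9 + 3.5 = 430.0
TFR = 5 × 430.0 / 1000 = 2.15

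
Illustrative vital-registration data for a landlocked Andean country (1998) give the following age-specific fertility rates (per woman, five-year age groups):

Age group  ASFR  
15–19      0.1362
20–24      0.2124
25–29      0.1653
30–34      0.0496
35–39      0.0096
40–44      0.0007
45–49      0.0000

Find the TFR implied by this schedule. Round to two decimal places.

Sum of ASFRs = 0.1362 + 0.2124 + 0.1653 + 0.0496 + 0.0096 + 0.0007 + 0.0000 = 0.5738
TFR = 5 × 0.5738 = 2.869

2.87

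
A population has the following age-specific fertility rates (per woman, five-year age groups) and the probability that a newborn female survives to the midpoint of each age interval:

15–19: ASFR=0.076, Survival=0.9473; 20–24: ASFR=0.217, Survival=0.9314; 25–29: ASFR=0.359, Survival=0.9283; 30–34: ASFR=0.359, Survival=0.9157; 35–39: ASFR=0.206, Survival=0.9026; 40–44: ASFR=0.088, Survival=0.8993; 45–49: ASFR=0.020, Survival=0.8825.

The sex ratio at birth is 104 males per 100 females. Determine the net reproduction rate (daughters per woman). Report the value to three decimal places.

Proportion female at birth = 100 / (100 + 104) = 0.49020.
Each age group contributes 5 × ASFR × survival:
  15–19: 5 × 0.076 × 0.9473 = 0.35997
  20–24: 5 × 0.217 × 0.9314 = 1.01057
  25–29: 5 × 0.359 × 0.9283 = 1.66630
  30–34: 5 × 0.359 × 0.9157 = 1.64368
  35–39: 5 × 0.206 × 0.9026 = 0.92968
  40–44: 5 × 0.088 × 0.8993 = 0.39569
  45–49: 5 × 0.020 × 0.8825 = 0.08825
Sum = 6.09414
NRR = 0.49020 × 6.09414 = 2.98735
An NRR exceeding 1 indicates intrinsic growth under these rates.

2.987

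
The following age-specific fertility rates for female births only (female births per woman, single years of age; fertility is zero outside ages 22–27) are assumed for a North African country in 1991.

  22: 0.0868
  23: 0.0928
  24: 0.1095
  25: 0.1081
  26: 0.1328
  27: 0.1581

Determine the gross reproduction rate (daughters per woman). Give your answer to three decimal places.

Sum of female ASFRs = 0.0868 + 0.0928 + 0.1095 + 0.1081 + 0.1328 + 0.1581 = 0.6881
GRR = 0.6881

0.688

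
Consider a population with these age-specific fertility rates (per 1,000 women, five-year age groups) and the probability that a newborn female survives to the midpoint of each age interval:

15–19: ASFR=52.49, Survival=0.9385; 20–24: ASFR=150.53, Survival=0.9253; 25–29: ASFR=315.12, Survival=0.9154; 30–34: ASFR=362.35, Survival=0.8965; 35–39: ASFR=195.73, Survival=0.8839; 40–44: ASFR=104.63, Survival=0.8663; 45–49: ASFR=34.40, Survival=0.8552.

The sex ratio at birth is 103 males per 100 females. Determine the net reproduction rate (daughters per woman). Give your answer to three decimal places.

Proportion female at birth = 100 / (100 + 103) = 0.49261.
Each age group contributes 5 × ASFR × survival:
  15–19: 5 × 52.49/1000 × 0.9385 = 0.24631
  20–24: 5 × 150.53/1000 × 0.9253 = 0.69643
  25–29: 5 × 315.12/1000 × 0.9154 = 1.44230
  30–34: 5 × 362.35/1000 × 0.8965 = 1.62423
  35–39: 5 × 195.73/1000 × 0.8839 = 0.86503
  40–44: 5 × 104.63/1000 × 0.8663 = 0.45320
  45–49: 5 × 34.40/1000 × 0.8552 = 0.14709
Sum = 5.47459
NRR = 0.49261 × 5.47459 = 2.69684

2.697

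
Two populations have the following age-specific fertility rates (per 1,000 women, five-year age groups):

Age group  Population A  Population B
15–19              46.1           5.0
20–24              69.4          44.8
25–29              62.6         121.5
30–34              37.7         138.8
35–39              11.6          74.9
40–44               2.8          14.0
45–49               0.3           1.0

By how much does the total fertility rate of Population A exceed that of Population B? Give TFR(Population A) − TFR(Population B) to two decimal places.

Population A:
  Sum of ASFRs = 46.1 + 69.4 + 62.6 + 37.7 + 11.6 + 2.8 + 0.3 = 230.5
  TFR = 5 × 230.5 / 1000 = 1.1525
Population B:
  Sum of ASFRs = 5.0 + 44.8 + 121.5 + 138.8 + 74.9 + 14.0 + 1.0 = 400.0
  TFR = 5 × 400.0 / 1000 = 2
Difference = 1.1525 − 2 = -0.8475

-0.85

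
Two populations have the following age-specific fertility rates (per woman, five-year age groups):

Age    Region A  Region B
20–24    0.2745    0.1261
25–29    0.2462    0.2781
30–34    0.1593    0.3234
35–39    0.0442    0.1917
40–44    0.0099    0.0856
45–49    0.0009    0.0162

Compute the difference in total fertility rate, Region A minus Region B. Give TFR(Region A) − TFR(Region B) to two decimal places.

-1.43

Region A:
  Sum of ASFRs = 0.2745 + 0.2462 + 0.1593 + 0.0442 + 0.0099 + 0.0009 = 0.7350
  TFR = 5 × 0.7350 = 3.675
Region B:
  Sum of ASFRs = 0.1261 + 0.2781 + 0.3234 + 0.1917 + 0.0856 + 0.0162 = 1.0211
  TFR = 5 × 1.0211 = 5.1055
Difference = 3.675 − 5.1055 = -1.4305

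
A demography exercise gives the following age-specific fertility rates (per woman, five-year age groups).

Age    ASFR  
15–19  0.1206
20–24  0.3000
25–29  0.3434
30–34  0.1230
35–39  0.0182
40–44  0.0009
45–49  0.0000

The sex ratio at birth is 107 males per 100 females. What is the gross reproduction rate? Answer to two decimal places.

2.19

Proportion female at birth = 100 / (100 + 107) = 0.48309.
Sum of ASFRs = 0.1206 + 0.3000 + 0.3434 + 0.1230 + 0.0182 + 0.0009 + 0.0000 = 0.9061
TFR = 5 × 0.9061 = 4.5305
GRR = 0.48309 × 4.5305 = 2.18864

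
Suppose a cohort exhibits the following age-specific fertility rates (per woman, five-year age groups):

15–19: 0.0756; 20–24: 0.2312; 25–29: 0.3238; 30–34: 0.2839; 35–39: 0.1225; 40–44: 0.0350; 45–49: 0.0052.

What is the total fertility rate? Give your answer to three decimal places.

Sum of ASFRs = 0.0756 + 0.2312 + 0.3238 + 0.2839 + 0.1225 + 0.0350 + 0.0052 = 1.0772
TFR = 5 × 1.0772 = 5.386

5.386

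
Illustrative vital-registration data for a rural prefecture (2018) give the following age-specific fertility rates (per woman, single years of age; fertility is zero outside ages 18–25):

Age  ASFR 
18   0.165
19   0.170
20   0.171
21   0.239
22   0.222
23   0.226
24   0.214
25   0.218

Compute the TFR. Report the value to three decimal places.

Sum of ASFRs = 0.165 + 0.170 + 0.171 + 0.239 + 0.222 + 0.226 + 0.214 + 0.218 = 1.625
TFR = 1.625

1.625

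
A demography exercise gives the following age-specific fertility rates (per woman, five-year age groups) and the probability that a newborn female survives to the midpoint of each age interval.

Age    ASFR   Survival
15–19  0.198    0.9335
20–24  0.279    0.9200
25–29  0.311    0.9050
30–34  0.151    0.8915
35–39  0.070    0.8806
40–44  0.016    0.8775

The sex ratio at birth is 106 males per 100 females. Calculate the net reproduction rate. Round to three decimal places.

Proportion female at birth = 100 / (100 + 106) = 0.48544.
Each age group contributes 5 × ASFR × survival:
  15–19: 5 × 0.198 × 0.9335 = 0.92417
  20–24: 5 × 0.279 × 0.9200 = 1.28340
  25–29: 5 × 0.311 × 0.9050 = 1.40728
  30–34: 5 × 0.151 × 0.8915 = 0.67308
  35–39: 5 × 0.070 × 0.8806 = 0.30821
  40–44: 5 × 0.016 × 0.8775 = 0.07020
Sum = 4.66634
NRR = 0.48544 × 4.66634 = 2.26523

2.265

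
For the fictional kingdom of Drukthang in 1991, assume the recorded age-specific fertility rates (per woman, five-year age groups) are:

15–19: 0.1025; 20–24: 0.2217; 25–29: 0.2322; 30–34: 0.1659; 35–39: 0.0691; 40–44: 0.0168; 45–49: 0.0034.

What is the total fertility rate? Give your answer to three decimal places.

4.058

Sum of ASFRs = 0.1025 + 0.2217 + 0.2322 + 0.1659 + 0.0691 + 0.0168 + 0.0034 = 0.8116
TFR = 5 × 0.8116 = 4.058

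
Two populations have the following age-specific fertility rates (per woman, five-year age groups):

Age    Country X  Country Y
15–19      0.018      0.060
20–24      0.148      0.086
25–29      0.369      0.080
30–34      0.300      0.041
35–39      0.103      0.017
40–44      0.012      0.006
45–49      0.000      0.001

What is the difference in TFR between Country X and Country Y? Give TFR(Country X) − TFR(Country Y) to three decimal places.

Country X:
  Sum of ASFRs = 0.018 + 0.148 + 0.369 + 0.300 + 0.103 + 0.012 + 0.000 = 0.950
  TFR = 5 × 0.950 = 4.75
Country Y:
  Sum of ASFRs = 0.060 + 0.086 + 0.080 + 0.041 + 0.017 + 0.006 + 0.001 = 0.291
  TFR = 5 × 0.291 = 1.455
Difference = 4.75 − 1.455 = 3.295

3.295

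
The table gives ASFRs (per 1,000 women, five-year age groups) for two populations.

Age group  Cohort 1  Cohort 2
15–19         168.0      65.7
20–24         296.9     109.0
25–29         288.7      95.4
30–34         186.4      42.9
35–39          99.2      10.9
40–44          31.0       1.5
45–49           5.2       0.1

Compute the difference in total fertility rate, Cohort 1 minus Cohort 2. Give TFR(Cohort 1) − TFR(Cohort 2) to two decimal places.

3.75

Cohort 1:
  Sum of ASFRs = 168.0 + 296.9 + 288.7 + 186.4 + 99.2 + 31.0 + 5.2 = 1075.4
  TFR = 5 × 1075.4 / 1000 = 5.377
Cohort 2:
  Sum of ASFRs = 65.7 + 109.0 + 95.4 + 42.9 + 10.9 + 1.5 + 0.1 = 325.5
  TFR = 5 × 325.5 / 1000 = 1.6275
Difference = 5.377 − 1.6275 = 3.7495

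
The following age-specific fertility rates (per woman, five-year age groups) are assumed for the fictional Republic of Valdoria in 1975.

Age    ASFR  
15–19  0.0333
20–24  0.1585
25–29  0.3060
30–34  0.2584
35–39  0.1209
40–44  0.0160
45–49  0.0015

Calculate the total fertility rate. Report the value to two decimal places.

4.47

Sum of ASFRs = 0.0333 + 0.1585 + 0.3060 + 0.2584 + 0.1209 + 0.0160 + 0.0015 = 0.8946
TFR = 5 × 0.8946 = 4.473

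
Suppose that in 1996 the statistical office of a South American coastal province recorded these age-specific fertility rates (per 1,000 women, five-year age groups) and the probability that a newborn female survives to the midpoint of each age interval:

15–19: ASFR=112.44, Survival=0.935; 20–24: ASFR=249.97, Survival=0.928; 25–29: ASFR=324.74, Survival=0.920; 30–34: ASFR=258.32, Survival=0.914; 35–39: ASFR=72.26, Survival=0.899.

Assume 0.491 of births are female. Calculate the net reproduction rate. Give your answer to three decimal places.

2.300

Proportion female at birth = 0.491.
Per-age-group product (5 × ASFR × survival probability):
  15–19: 5 × 112.44/1000 × 0.935 = 0.52566
  20–24: 5 × 249.97/1000 × 0.928 = 1.15986
  25–29: 5 × 324.74/1000 × 0.920 = 1.49380
  30–34: 5 × 258.32/1000 × 0.914 = 1.18052
  35–39: 5 × 72.26/1000 × 0.899 = 0.32481
Sum = 4.68465
NRR = 0.491 × 4.68465 = 2.30016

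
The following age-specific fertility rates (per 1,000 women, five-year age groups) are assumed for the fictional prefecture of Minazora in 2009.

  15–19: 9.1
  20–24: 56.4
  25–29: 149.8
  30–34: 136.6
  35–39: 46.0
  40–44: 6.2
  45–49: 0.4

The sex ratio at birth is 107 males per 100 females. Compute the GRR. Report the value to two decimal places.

0.98

Proportion female at birth = 100 / (100 + 107) = 0.48309.
Sum of ASFRs = 9.1 + 56.4 + 149.8 + 136.6 + 46.0 + 6.2 + 0.4 = 404.5
TFR = 5 × 404.5 / 1000 = 2.0225
GRR = 0.48309 × 2.0225 = 0.97705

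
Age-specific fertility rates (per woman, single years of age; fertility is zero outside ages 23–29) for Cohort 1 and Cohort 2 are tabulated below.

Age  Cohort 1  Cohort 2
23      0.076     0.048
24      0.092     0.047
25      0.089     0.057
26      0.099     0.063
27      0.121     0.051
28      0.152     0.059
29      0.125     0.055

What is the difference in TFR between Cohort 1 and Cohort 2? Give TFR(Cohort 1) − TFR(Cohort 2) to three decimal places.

0.374

Cohort 1:
  Sum of ASFRs = 0.076 + 0.092 + 0.089 + 0.099 + 0.121 + 0.152 + 0.125 = 0.754
  TFR = 0.754
Cohort 2:
  Sum of ASFRs = 0.048 + 0.047 + 0.057 + 0.063 + 0.051 + 0.059 + 0.055 = 0.380
  TFR = 0.38
Difference = 0.754 − 0.38 = 0.374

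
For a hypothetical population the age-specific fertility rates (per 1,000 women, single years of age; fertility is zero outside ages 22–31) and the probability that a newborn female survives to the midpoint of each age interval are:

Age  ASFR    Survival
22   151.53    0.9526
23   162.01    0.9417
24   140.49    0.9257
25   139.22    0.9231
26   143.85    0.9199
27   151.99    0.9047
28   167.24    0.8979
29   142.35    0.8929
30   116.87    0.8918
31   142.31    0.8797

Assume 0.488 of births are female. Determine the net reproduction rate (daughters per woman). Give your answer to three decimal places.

0.650

Proportion female at birth = 0.488.
Per-age-group product (1 × ASFR × survival probability):
  22: 1 × 151.53/1000 × 0.9526 = 0.14435
  23: 1 × 162.01/1000 × 0.9417 = 0.15256
  24: 1 × 140.49/1000 × 0.9257 = 0.13005
  25: 1 × 139.22/1000 × 0.9231 = 0.12851
  26: 1 × 143.85/1000 × 0.9199 = 0.13233
  27: 1 × 151.99/1000 × 0.9047 = 0.13751
  28: 1 × 167.24/1000 × 0.8979 = 0.15016
  29: 1 × 142.35/1000 × 0.8929 = 0.12710
  30: 1 × 116.87/1000 × 0.8918 = 0.10422
  31: 1 × 142.31/1000 × 0.8797 = 0.12519
Sum = 1.33198
NRR = 0.488 × 1.33198 = 0.65001
With NRR below 1 the population is below replacement fertility.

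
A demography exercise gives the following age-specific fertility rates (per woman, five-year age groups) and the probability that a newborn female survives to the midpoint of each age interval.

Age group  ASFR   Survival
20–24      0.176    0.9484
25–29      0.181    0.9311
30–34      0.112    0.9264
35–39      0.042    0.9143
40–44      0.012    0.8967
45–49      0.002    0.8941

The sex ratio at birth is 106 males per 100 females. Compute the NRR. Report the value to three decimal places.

1.190

Proportion female at birth = 100 / (100 + 106) = 0.48544.
Survival-weighted fertility by age (5·fₓ·Sₓ):
  20–24: 5 × 0.176 × 0.9484 = 0.83459
  25–29: 5 × 0.181 × 0.9311 = 0.84265
  30–34: 5 × 0.112 × 0.9264 = 0.51878
  35–39: 5 × 0.042 × 0.9143 = 0.19200
  40–44: 5 × 0.012 × 0.8967 = 0.05380
  45–49: 5 × 0.002 × 0.8941 = 0.00894
Sum = 2.45076
NRR = 0.48544 × 2.45076 = 1.18970
With NRR above 1 the population is above replacement fertility.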